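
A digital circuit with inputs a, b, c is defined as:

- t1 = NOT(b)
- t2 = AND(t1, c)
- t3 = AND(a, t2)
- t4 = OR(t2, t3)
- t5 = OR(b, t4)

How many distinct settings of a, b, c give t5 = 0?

t5 = OR(b, t4) must be 0, so both b = 0 and t4 = 0.
t4 = OR(t2, t3) must be 0, so both t2 = 0 and t3 = 0.
Satisfying assignments:
  a=0, b=0, c=0
  a=1, b=0, c=0

2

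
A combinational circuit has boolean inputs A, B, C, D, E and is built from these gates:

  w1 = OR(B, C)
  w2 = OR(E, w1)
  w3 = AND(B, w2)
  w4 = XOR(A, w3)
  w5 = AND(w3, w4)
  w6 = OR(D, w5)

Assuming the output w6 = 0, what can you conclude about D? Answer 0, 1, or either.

w6 = OR(D, w5) must be 0, so both D = 0 and w5 = 0.
w5 = AND(w3, w4) must be 0, so at least one of w3, w4 is 0.
Every assignment with w6 = 0 has D = 0; there are 12 such assignment(s).

0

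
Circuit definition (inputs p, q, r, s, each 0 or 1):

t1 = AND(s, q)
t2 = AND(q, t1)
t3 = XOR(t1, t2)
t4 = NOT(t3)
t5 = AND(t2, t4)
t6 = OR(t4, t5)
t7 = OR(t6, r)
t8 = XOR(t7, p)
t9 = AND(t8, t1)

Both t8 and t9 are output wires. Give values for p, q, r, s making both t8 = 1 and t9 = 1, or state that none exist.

Check with p=0, q=1, r=1, s=1:
t1 = AND(s, q) = AND(1, 1) = 1
t2 = AND(q, t1) = AND(1, 1) = 1
t3 = XOR(t1, t2) = XOR(1, 1) = 0
t4 = NOT(t3) = NOT 0 = 1
t5 = AND(t2, t4) = AND(1, 1) = 1
t6 = OR(t4, t5) = OR(1, 1) = 1
t7 = OR(t6, r) = OR(1, 1) = 1
t8 = XOR(t7, p) = XOR(1, 0) = 1
t9 = AND(t8, t1) = AND(1, 1) = 1
So t8 = 1 and t9 = 1.

p=0, q=1, r=1, s=1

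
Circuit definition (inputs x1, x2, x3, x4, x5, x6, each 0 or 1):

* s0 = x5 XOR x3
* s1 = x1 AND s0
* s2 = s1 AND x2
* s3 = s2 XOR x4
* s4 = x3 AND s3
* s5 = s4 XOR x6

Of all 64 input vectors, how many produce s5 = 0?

32

s5 = s4 XOR x6 must be 0, so s4 and x6 are equal.
Enumerating the 64 input combinations, 32 give s5 = 0 and 32 give s5 = 1.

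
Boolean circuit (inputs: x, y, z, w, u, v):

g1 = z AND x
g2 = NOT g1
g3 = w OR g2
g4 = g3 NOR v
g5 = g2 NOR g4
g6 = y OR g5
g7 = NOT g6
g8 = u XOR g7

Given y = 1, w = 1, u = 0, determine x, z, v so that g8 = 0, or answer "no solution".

Check with y = 1, w = 1, u = 0 and x=1, z=1, v=0:
g1 = z AND x = 1 AND 1 = 1
g2 = NOT g1 = NOT 1 = 0
g3 = w OR g2 = 1 OR 0 = 1
g4 = g3 NOR v = 1 NOR 0 = 0
g5 = g2 NOR g4 = 0 NOR 0 = 1
g6 = y OR g5 = 1 OR 1 = 1
g7 = NOT g6 = NOT 1 = 0
g8 = u XOR g7 = 0 XOR 0 = 0
So g8 = 0.

x=1, z=1, v=0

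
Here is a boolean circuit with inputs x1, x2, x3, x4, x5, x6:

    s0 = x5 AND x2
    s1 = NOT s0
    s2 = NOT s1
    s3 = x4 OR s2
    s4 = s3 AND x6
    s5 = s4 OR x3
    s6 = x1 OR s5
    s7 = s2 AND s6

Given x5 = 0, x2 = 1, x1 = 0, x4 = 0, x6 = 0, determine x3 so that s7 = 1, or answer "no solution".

With x5 = 0, x2 = 1, x1 = 0, x4 = 0, x6 = 0 fixed, none of the 2 settings of x3 give s7 = 1.
For example, with x3=0:
s0 = x5 AND x2 = 0 AND 1 = 0
s1 = NOT s0 = NOT 0 = 1
s2 = NOT s1 = NOT 1 = 0
s3 = x4 OR s2 = 0 OR 0 = 0
s4 = s3 AND x6 = 0 AND 0 = 0
s5 = s4 OR x3 = 0 OR 0 = 0
s6 = x1 OR s5 = 0 OR 0 = 0
s7 = s2 AND s6 = 0 AND 0 = 0
giving s7 = 0 ≠ 1.

no solution exists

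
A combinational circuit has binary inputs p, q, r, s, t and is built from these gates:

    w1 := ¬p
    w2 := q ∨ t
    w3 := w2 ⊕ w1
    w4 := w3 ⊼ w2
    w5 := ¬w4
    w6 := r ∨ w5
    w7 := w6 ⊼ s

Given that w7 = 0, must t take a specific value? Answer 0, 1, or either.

either

Both values of t occur among assignments with w7 = 0:
  t=0: p=0, q=0, r=1, s=1, t=0
  t=1: p=0, q=0, r=1, s=1, t=1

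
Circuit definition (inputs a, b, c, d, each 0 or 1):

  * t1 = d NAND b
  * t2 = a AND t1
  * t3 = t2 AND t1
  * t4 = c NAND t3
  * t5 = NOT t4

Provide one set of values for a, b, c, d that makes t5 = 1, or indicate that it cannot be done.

t5 = NOT t4 must be 1, so t4 = 0.
t4 = c NAND t3 must be 0, so both c = 1 and t3 = 1.
Check with a=1, b=1, c=1, d=0:
t1 = d NAND b = 0 NAND 1 = 1
t2 = a AND t1 = 1 AND 1 = 1
t3 = t2 AND t1 = 1 AND 1 = 1
t4 = c NAND t3 = 1 NAND 1 = 0
t5 = NOT t4 = NOT 0 = 1
So t5 = 1 as required.

a=1, b=1, c=1, d=0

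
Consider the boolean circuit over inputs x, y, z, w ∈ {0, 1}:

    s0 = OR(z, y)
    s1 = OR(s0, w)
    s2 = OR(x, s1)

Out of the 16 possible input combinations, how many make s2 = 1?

s2 = OR(x, s1) must be 1, so at least one of x, s1 is 1.
Enumerating the 16 input combinations, 15 give s2 = 1 and 1 give s2 = 0.

15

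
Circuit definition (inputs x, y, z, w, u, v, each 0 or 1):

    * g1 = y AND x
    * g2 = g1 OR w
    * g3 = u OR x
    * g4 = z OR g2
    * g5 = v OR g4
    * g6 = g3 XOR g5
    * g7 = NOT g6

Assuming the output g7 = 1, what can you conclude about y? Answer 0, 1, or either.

Both values of y occur among assignments with g7 = 1:
  y=0: x=0, y=0, z=0, w=0, u=0, v=0
  y=1: x=0, y=1, z=0, w=0, u=0, v=0

either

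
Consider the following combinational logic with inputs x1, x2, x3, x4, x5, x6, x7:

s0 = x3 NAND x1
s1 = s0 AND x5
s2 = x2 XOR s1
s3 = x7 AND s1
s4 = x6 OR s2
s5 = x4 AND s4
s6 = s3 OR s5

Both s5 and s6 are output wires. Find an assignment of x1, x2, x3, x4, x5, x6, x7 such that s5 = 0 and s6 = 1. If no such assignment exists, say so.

Check with x1=1, x2=1, x3=0, x4=1, x5=1, x6=0, x7=1:
s0 = x3 NAND x1 = 0 NAND 1 = 1
s1 = s0 AND x5 = 1 AND 1 = 1
s2 = x2 XOR s1 = 1 XOR 1 = 0
s3 = x7 AND s1 = 1 AND 1 = 1
s4 = x6 OR s2 = 0 OR 0 = 0
s5 = x4 AND s4 = 1 AND 0 = 0
s6 = s3 OR s5 = 1 OR 0 = 1
So s5 = 0 and s6 = 1.

x1=1, x2=1, x3=0, x4=1, x5=1, x6=0, x7=1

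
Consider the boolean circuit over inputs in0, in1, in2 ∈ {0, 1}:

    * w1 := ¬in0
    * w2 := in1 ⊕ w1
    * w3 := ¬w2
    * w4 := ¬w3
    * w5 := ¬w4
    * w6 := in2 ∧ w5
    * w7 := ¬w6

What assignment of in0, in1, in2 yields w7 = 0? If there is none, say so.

Check with in0=0 in1=1 in2=1:
w1 = ¬in0 = ¬0 = 1
w2 = in1 ⊕ w1 = 1 ⊕ 1 = 0
w3 = ¬w2 = ¬0 = 1
w4 = ¬w3 = ¬1 = 0
w5 = ¬w4 = ¬0 = 1
w6 = in2 ∧ w5 = 1 ∧ 1 = 1
w7 = ¬w6 = ¬1 = 0
So w7 = 0 as required.

in0=0 in1=1 in2=1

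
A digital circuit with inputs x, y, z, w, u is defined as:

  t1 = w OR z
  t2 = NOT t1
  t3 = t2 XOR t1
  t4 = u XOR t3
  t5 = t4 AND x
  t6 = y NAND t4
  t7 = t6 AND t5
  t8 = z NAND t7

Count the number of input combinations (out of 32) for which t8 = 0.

2

t8 = z NAND t7 must be 0, so both z = 1 and t7 = 1.
t7 = t6 AND t5 must be 1, so both t6 = 1 and t5 = 1.
t6 = y NAND t4 must be 1, so at least one of y, t4 is 0.
Enumerating the 32 input combinations, 2 give t8 = 0 and 30 give t8 = 1.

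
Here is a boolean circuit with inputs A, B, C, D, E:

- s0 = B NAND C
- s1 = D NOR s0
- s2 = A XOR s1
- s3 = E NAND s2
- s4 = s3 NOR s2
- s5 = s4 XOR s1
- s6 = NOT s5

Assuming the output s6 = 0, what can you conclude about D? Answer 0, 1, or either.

s6 = NOT s5 must be 0, so s5 = 1.
s5 = s4 XOR s1 must be 1, so s4 and s1 differ.
Every assignment with s6 = 0 has D = 0; there are 4 such assignment(s).
  A=0, B=1, C=1, D=0, E=0
  A=0, B=1, C=1, D=0, E=1
  A=1, B=1, C=1, D=0, E=0
  A=1, B=1, C=1, D=0, E=1

0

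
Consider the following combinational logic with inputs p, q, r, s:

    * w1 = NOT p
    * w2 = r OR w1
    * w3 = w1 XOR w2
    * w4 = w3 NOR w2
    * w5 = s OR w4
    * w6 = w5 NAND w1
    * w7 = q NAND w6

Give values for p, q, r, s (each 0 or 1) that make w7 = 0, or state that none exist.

w7 = q NAND w6 must be 0, so both q = 1 and w6 = 1.
w6 = w5 NAND w1 must be 1, so at least one of w5, w1 is 0.
Check with p=1, q=1, r=1, s=0:
w1 = NOT p = NOT 1 = 0
w2 = r OR w1 = 1 OR 0 = 1
w3 = w1 XOR w2 = 0 XOR 1 = 1
w4 = w3 NOR w2 = 1 NOR 1 = 0
w5 = s OR w4 = 0 OR 0 = 0
w6 = w5 NAND w1 = 0 NAND 0 = 1
w7 = q NAND w6 = 1 NAND 1 = 0
So w7 = 0 as required.

p=1, q=1, r=1, s=0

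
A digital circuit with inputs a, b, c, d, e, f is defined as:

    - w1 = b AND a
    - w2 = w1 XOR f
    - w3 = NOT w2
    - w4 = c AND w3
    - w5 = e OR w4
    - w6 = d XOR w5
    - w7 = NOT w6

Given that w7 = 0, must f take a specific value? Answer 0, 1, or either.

either

Both values of f occur among assignments with w7 = 0:
  f=0: a=0, b=0, c=0, d=0, e=1, f=0
  f=1: a=0, b=0, c=0, d=0, e=1, f=1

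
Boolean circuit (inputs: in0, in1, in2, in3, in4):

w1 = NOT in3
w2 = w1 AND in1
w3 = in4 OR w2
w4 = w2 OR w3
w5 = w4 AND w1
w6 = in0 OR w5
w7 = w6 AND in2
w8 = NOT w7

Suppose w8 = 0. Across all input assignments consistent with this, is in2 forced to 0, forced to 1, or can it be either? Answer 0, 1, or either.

w8 = NOT w7 must be 0, so w7 = 1.
Every assignment with w8 = 0 has in2 = 1; there are 11 such assignment(s).

1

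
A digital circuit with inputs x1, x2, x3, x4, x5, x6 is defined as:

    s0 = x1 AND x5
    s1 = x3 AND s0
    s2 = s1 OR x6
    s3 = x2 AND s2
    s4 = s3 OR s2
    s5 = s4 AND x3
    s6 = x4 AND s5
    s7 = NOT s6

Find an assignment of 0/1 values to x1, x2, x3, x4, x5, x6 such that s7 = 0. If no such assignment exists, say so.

x1=0, x2=1, x3=1, x4=1, x5=0, x6=1

Check with x1=0, x2=1, x3=1, x4=1, x5=0, x6=1:
s0 = x1 AND x5 = 0 AND 0 = 0
s1 = x3 AND s0 = 1 AND 0 = 0
s2 = s1 OR x6 = 0 OR 1 = 1
s3 = x2 AND s2 = 1 AND 1 = 1
s4 = s3 OR s2 = 1 OR 1 = 1
s5 = s4 AND x3 = 1 AND 1 = 1
s6 = x4 AND s5 = 1 AND 1 = 1
s7 = NOT s6 = NOT 1 = 0
So s7 = 0 as required.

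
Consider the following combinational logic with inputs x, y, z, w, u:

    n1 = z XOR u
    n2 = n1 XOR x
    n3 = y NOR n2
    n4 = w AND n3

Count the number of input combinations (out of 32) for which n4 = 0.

n4 = w AND n3 must be 0, so at least one of w, n3 is 0.
Enumerating the 32 input combinations, 28 give n4 = 0 and 4 give n4 = 1.

28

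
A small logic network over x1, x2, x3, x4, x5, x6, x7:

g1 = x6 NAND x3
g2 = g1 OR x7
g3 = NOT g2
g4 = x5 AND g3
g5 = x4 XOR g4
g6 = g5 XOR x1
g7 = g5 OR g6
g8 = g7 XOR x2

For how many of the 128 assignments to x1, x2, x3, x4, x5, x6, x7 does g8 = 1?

64

g8 = g7 XOR x2 must be 1, so g7 and x2 differ.
Enumerating the 128 input combinations, 64 give g8 = 1 and 64 give g8 = 0.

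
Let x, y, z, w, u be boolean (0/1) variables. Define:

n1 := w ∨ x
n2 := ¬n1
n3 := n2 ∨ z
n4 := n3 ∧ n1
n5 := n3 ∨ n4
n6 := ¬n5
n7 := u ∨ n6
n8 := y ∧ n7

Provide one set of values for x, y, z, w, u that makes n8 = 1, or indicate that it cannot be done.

n8 = y ∧ n7 must be 1, so both y = 1 and n7 = 1.
Check with x=1 y=1 z=1 w=0 u=1:
n1 = w ∨ x = 0 ∨ 1 = 1
n2 = ¬n1 = ¬1 = 0
n3 = n2 ∨ z = 0 ∨ 1 = 1
n4 = n3 ∧ n1 = 1 ∧ 1 = 1
n5 = n3 ∨ n4 = 1 ∨ 1 = 1
n6 = ¬n5 = ¬1 = 0
n7 = u ∨ n6 = 1 ∨ 0 = 1
n8 = y ∧ n7 = 1 ∧ 1 = 1
So n8 = 1 as required.

x=1 y=1 z=1 w=0 u=1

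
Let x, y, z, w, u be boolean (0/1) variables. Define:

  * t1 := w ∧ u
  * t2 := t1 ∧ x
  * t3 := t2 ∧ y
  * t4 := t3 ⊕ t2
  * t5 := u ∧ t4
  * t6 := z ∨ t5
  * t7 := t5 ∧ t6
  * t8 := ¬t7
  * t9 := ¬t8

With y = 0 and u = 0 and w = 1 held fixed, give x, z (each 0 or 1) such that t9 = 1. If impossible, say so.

With y = 0 and u = 0 and w = 1 fixed, none of the 4 settings of x, z give t9 = 1.
For example, with x=1, z=1:
t1 = w ∧ u = 1 ∧ 0 = 0
t2 = t1 ∧ x = 0 ∧ 1 = 0
t3 = t2 ∧ y = 0 ∧ 0 = 0
t4 = t3 ⊕ t2 = 0 ⊕ 0 = 0
t5 = u ∧ t4 = 0 ∧ 0 = 0
t6 = z ∨ t5 = 1 ∨ 0 = 1
t7 = t5 ∧ t6 = 0 ∧ 1 = 0
t8 = ¬t7 = ¬0 = 1
t9 = ¬t8 = ¬1 = 0
giving t9 = 0 ≠ 1.

no solution exists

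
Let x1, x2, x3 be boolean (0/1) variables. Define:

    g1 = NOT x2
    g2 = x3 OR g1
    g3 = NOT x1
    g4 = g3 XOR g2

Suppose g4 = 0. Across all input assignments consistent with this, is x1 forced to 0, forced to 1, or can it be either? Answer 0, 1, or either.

either

Both values of x1 occur among assignments with g4 = 0:
  x1=0: x1=0, x2=0, x3=0
  x1=1: x1=1, x2=1, x3=0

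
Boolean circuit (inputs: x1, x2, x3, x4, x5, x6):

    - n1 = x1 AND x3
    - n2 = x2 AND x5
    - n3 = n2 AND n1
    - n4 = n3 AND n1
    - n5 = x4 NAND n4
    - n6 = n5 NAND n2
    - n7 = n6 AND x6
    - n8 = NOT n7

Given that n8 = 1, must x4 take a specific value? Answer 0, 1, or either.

either

Both values of x4 occur among assignments with n8 = 1:
  x4=0: x1=0, x2=0, x3=0, x4=0, x5=0, x6=0
  x4=1: x1=0, x2=0, x3=0, x4=1, x5=0, x6=0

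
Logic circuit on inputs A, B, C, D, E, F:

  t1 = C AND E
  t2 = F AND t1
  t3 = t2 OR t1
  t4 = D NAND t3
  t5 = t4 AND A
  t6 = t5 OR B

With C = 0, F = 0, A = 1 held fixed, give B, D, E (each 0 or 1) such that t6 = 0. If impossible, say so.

With C = 0, F = 0, A = 1 fixed, none of the 8 settings of B, D, E give t6 = 0.
For example, with B=1, D=1, E=0:
t1 = C AND E = 0 AND 0 = 0
t2 = F AND t1 = 0 AND 0 = 0
t3 = t2 OR t1 = 0 OR 0 = 0
t4 = D NAND t3 = 1 NAND 0 = 1
t5 = t4 AND A = 1 AND 1 = 1
t6 = t5 OR B = 1 OR 1 = 1
giving t6 = 1 ≠ 0.

no solution exists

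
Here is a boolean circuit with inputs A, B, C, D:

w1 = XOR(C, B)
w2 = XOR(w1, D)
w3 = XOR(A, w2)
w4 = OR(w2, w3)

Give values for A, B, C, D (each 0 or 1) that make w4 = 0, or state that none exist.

A=0, B=1, C=0, D=1

w4 = OR(w2, w3) must be 0, so both w2 = 0 and w3 = 0.
w2 = XOR(w1, D) must be 0, so w1 and D are equal.
Check with A=0, B=1, C=0, D=1:
w1 = XOR(C, B) = XOR(0, 1) = 1
w2 = XOR(w1, D) = XOR(1, 1) = 0
w3 = XOR(A, w2) = XOR(0, 0) = 0
w4 = OR(w2, w3) = OR(0, 0) = 0
So w4 = 0 as required.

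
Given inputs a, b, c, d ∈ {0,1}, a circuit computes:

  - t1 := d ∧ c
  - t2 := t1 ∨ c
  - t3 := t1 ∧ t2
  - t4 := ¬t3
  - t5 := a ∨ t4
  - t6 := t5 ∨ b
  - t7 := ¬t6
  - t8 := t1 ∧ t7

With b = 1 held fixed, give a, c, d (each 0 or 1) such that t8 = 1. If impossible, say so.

no solution exists

With b = 1 fixed, none of the 8 settings of a, c, d give t8 = 1.
For example, with a=0, c=1, d=0:
t1 = d ∧ c = 0 ∧ 1 = 0
t2 = t1 ∨ c = 0 ∨ 1 = 1
t3 = t1 ∧ t2 = 0 ∧ 1 = 0
t4 = ¬t3 = ¬0 = 1
t5 = a ∨ t4 = 0 ∨ 1 = 1
t6 = t5 ∨ b = 1 ∨ 1 = 1
t7 = ¬t6 = ¬1 = 0
t8 = t1 ∧ t7 = 0 ∧ 0 = 0
giving t8 = 0 ≠ 1.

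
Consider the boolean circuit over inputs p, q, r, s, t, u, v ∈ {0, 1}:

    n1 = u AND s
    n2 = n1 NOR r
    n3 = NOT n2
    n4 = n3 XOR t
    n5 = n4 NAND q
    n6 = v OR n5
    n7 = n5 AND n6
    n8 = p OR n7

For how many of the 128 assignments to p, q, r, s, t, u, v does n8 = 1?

n8 = p OR n7 must be 1, so at least one of p, n7 is 1.
Enumerating the 128 input combinations, 112 give n8 = 1 and 16 give n8 = 0.

112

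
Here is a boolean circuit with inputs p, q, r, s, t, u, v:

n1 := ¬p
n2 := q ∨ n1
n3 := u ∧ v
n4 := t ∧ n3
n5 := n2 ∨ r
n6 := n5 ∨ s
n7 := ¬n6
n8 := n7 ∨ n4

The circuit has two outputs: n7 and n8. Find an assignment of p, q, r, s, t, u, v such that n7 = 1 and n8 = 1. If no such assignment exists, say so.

Check with p=1, q=0, r=0, s=0, t=1, u=1, v=1:
n1 = ¬p = ¬1 = 0
n2 = q ∨ n1 = 0 ∨ 0 = 0
n3 = u ∧ v = 1 ∧ 1 = 1
n4 = t ∧ n3 = 1 ∧ 1 = 1
n5 = n2 ∨ r = 0 ∨ 0 = 0
n6 = n5 ∨ s = 0 ∨ 0 = 0
n7 = ¬n6 = ¬0 = 1
n8 = n7 ∨ n4 = 1 ∨ 1 = 1
So n7 = 1 and n8 = 1.

p=1, q=0, r=0, s=0, t=1, u=1, v=1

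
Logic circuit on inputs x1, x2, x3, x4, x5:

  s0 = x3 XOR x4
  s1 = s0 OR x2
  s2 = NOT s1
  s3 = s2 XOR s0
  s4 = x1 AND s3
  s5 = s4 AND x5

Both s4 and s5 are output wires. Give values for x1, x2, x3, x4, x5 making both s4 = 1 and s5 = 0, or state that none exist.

Check with x1=1 x2=0 x3=0 x4=1 x5=0:
s0 = x3 XOR x4 = 0 XOR 1 = 1
s1 = s0 OR x2 = 1 OR 0 = 1
s2 = NOT s1 = NOT 1 = 0
s3 = s2 XOR s0 = 0 XOR 1 = 1
s4 = x1 AND s3 = 1 AND 1 = 1
s5 = s4 AND x5 = 1 AND 0 = 0
So s4 = 1 and s5 = 0.

x1=1 x2=0 x3=0 x4=1 x5=0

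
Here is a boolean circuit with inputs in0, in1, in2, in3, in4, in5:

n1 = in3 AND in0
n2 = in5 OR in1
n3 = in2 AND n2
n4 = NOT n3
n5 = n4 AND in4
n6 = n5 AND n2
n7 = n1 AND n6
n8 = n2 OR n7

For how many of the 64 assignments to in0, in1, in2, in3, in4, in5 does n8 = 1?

n8 = n2 OR n7 must be 1, so at least one of n2, n7 is 1.
Enumerating the 64 input combinations, 48 give n8 = 1 and 16 give n8 = 0.

48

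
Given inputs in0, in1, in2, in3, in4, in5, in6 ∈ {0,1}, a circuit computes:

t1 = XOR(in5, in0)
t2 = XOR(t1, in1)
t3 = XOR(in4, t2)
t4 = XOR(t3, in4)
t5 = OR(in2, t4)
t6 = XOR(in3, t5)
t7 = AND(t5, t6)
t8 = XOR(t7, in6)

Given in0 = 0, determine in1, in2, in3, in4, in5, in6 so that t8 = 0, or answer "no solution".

in1=1, in2=0, in3=1, in4=1, in5=1, in6=0

Check with in0 = 0 and in1=1, in2=0, in3=1, in4=1, in5=1, in6=0:
t1 = XOR(in5, in0) = XOR(1, 0) = 1
t2 = XOR(t1, in1) = XOR(1, 1) = 0
t3 = XOR(in4, t2) = XOR(1, 0) = 1
t4 = XOR(t3, in4) = XOR(1, 1) = 0
t5 = OR(in2, t4) = OR(0, 0) = 0
t6 = XOR(in3, t5) = XOR(1, 0) = 1
t7 = AND(t5, t6) = AND(0, 1) = 0
t8 = XOR(t7, in6) = XOR(0, 0) = 0
So t8 = 0.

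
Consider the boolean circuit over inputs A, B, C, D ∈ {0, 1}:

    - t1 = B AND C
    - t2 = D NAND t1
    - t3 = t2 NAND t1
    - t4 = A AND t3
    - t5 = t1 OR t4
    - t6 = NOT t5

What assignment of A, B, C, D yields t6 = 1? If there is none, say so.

A=0, B=1, C=0, D=0

t6 = NOT t5 must be 1, so t5 = 0.
Check with A=0, B=1, C=0, D=0:
t1 = B AND C = 1 AND 0 = 0
t2 = D NAND t1 = 0 NAND 0 = 1
t3 = t2 NAND t1 = 1 NAND 0 = 1
t4 = A AND t3 = 0 AND 1 = 0
t5 = t1 OR t4 = 0 OR 0 = 0
t6 = NOT t5 = NOT 0 = 1
So t6 = 1 as required.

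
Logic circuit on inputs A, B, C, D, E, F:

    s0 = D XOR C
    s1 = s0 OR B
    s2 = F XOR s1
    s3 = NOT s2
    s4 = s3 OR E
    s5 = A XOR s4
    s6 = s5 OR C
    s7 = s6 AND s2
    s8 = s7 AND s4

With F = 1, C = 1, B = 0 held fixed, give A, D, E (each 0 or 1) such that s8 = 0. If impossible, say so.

Check with F = 1, C = 1, B = 0 and A=0, D=0, E=0:
s0 = D XOR C = 0 XOR 1 = 1
s1 = s0 OR B = 1 OR 0 = 1
s2 = F XOR s1 = 1 XOR 1 = 0
s3 = NOT s2 = NOT 0 = 1
s4 = s3 OR E = 1 OR 0 = 1
s5 = A XOR s4 = 0 XOR 1 = 1
s6 = s5 OR C = 1 OR 1 = 1
s7 = s6 AND s2 = 1 AND 0 = 0
s8 = s7 AND s4 = 0 AND 1 = 0
So s8 = 0.

A=0, D=0, E=0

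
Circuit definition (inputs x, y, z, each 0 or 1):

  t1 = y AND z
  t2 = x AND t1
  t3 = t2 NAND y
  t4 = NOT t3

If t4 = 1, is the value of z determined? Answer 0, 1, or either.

1

t4 = NOT t3 must be 1, so t3 = 0.
t3 = t2 NAND y must be 0, so both t2 = 1 and y = 1.
Every assignment with t4 = 1 has z = 1; there are 1 such assignment(s).
  x=1, y=1, z=1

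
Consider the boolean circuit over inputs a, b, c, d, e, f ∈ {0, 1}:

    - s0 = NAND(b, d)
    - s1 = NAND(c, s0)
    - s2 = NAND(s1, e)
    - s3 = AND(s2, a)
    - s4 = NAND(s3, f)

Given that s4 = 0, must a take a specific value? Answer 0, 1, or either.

1

s4 = NAND(s3, f) must be 0, so both s3 = 1 and f = 1.
s3 = AND(s2, a) must be 1, so both s2 = 1 and a = 1.
s2 = NAND(s1, e) must be 1, so at least one of s1, e is 0.
Every assignment with s4 = 0 has a = 1; there are 11 such assignment(s).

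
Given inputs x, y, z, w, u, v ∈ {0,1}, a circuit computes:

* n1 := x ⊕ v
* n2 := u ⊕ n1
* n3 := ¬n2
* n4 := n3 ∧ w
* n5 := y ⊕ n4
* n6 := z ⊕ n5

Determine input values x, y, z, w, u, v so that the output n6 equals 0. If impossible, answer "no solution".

n6 = z ⊕ n5 must be 0, so z and n5 are equal.
Check with x=0, y=0, z=0, w=1, u=0, v=1:
n1 = x ⊕ v = 0 ⊕ 1 = 1
n2 = u ⊕ n1 = 0 ⊕ 1 = 1
n3 = ¬n2 = ¬1 = 0
n4 = n3 ∧ w = 0 ∧ 1 = 0
n5 = y ⊕ n4 = 0 ⊕ 0 = 0
n6 = z ⊕ n5 = 0 ⊕ 0 = 0
So n6 = 0 as required.

x=0, y=0, z=0, w=1, u=0, v=1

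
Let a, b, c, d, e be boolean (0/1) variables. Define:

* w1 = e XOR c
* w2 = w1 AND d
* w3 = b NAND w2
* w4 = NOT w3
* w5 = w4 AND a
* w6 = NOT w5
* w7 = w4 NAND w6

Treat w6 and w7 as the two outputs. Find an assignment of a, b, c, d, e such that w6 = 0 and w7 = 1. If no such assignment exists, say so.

Check with a=1, b=1, c=0, d=1, e=1:
w1 = e XOR c = 1 XOR 0 = 1
w2 = w1 AND d = 1 AND 1 = 1
w3 = b NAND w2 = 1 NAND 1 = 0
w4 = NOT w3 = NOT 0 = 1
w5 = w4 AND a = 1 AND 1 = 1
w6 = NOT w5 = NOT 1 = 0
w7 = w4 NAND w6 = 1 NAND 0 = 1
So w6 = 0 and w7 = 1.

a=1, b=1, c=0, d=1, e=1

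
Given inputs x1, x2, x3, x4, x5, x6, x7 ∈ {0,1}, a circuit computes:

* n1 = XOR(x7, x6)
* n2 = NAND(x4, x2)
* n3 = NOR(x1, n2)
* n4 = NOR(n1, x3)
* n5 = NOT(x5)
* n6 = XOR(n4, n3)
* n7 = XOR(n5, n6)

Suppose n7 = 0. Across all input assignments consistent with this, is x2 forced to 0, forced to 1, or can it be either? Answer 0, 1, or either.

either

Both values of x2 occur among assignments with n7 = 0:
  x2=0: x1=0, x2=0, x3=0, x4=0, x5=0, x6=0, x7=0
  x2=1: x1=0, x2=1, x3=0, x4=0, x5=0, x6=0, x7=0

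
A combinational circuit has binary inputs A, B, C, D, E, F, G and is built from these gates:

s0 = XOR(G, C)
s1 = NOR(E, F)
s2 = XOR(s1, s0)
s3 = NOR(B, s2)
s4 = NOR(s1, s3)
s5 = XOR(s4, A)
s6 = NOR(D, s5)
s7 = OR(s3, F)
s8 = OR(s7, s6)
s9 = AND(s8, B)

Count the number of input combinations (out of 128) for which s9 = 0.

s9 = AND(s8, B) must be 0, so at least one of s8, B is 0.
Enumerating the 128 input combinations, 88 give s9 = 0 and 40 give s9 = 1.

88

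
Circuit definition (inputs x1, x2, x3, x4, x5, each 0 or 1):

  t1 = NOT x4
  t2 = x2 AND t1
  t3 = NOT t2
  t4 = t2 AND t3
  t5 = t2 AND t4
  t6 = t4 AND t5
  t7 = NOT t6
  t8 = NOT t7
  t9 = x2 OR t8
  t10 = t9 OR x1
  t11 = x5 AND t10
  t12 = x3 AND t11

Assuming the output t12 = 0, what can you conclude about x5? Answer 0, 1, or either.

either

Both values of x5 occur among assignments with t12 = 0:
  x5=0: x1=0, x2=0, x3=0, x4=0, x5=0
  x5=1: x1=0, x2=0, x3=0, x4=0, x5=1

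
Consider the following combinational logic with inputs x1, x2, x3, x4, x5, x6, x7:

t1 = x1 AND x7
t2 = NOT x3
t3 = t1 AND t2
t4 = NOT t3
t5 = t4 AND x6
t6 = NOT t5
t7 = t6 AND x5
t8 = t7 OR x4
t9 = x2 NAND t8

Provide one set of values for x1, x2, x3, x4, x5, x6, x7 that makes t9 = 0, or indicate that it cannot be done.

Check with x1=1, x2=1, x3=1, x4=1, x5=1, x6=0, x7=0:
t1 = x1 AND x7 = 1 AND 0 = 0
t2 = NOT x3 = NOT 1 = 0
t3 = t1 AND t2 = 0 AND 0 = 0
t4 = NOT t3 = NOT 0 = 1
t5 = t4 AND x6 = 1 AND 0 = 0
t6 = NOT t5 = NOT 0 = 1
t7 = t6 AND x5 = 1 AND 1 = 1
t8 = t7 OR x4 = 1 OR 1 = 1
t9 = x2 NAND t8 = 1 NAND 1 = 0
So t9 = 0 as required.

x1=1, x2=1, x3=1, x4=1, x5=1, x6=0, x7=0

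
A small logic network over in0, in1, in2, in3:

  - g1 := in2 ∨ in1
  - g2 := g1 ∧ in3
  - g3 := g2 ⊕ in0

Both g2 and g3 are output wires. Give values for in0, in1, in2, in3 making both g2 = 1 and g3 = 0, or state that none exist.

Check with in0=1 in1=1 in2=1 in3=1:
g1 = in2 ∨ in1 = 1 ∨ 1 = 1
g2 = g1 ∧ in3 = 1 ∧ 1 = 1
g3 = g2 ⊕ in0 = 1 ⊕ 1 = 0
So g2 = 1 and g3 = 0.

in0=1 in1=1 in2=1 in3=1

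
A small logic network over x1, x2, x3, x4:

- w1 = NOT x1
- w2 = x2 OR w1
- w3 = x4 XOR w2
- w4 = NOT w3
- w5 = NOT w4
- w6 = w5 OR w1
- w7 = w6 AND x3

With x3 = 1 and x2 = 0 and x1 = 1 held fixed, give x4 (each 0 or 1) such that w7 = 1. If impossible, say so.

Check with x3 = 1 and x2 = 0 and x1 = 1 and x4=1:
w1 = NOT x1 = NOT 1 = 0
w2 = x2 OR w1 = 0 OR 0 = 0
w3 = x4 XOR w2 = 1 XOR 0 = 1
w4 = NOT w3 = NOT 1 = 0
w5 = NOT w4 = NOT 0 = 1
w6 = w5 OR w1 = 1 OR 0 = 1
w7 = w6 AND x3 = 1 AND 1 = 1
So w7 = 1.

x4=1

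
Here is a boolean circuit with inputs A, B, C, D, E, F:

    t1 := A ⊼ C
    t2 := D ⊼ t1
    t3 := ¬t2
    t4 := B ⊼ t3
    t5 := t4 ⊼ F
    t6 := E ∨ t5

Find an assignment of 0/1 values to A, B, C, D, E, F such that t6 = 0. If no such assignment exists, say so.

t6 = E ∨ t5 must be 0, so both E = 0 and t5 = 0.
t5 = t4 ⊼ F must be 0, so both t4 = 1 and F = 1.
Check with A=1, B=1, C=1, D=0, E=0, F=1:
t1 = A ⊼ C = 1 ⊼ 1 = 0
t2 = D ⊼ t1 = 0 ⊼ 0 = 1
t3 = ¬t2 = ¬1 = 0
t4 = B ⊼ t3 = 1 ⊼ 0 = 1
t5 = t4 ⊼ F = 1 ⊼ 1 = 0
t6 = E ∨ t5 = 0 ∨ 0 = 0
So t6 = 0 as required.

A=1, B=1, C=1, D=0, E=0, F=1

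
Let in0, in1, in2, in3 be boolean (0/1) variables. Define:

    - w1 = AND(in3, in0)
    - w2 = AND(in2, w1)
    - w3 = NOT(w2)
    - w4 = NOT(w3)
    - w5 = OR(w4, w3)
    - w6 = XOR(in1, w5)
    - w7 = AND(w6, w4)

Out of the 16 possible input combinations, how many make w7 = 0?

15

w7 = AND(w6, w4) must be 0, so at least one of w6, w4 is 0.
Enumerating the 16 input combinations, 15 give w7 = 0 and 1 give w7 = 1.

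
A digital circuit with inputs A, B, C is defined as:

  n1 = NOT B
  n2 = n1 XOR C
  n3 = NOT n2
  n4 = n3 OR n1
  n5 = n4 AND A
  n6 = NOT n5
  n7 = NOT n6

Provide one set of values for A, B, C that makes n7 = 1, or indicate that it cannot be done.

n7 = NOT n6 must be 1, so n6 = 0.
Check with A=1, B=0, C=1:
n1 = NOT B = NOT 0 = 1
n2 = n1 XOR C = 1 XOR 1 = 0
n3 = NOT n2 = NOT 0 = 1
n4 = n3 OR n1 = 1 OR 1 = 1
n5 = n4 AND A = 1 AND 1 = 1
n6 = NOT n5 = NOT 1 = 0
n7 = NOT n6 = NOT 0 = 1
So n7 = 1 as required.

A=1, B=0, C=1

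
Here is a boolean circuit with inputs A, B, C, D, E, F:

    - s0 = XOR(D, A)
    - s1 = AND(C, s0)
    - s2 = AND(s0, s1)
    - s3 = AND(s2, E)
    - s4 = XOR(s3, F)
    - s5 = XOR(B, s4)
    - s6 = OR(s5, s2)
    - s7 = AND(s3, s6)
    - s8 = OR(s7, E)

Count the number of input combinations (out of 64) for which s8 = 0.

32

s8 = OR(s7, E) must be 0, so both s7 = 0 and E = 0.
s7 = AND(s3, s6) must be 0, so at least one of s3, s6 is 0.
Enumerating the 64 input combinations, 32 give s8 = 0 and 32 give s8 = 1.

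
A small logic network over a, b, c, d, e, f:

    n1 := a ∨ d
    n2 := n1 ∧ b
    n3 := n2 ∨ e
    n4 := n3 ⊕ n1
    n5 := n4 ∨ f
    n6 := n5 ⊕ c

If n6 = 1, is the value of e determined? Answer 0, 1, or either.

Both values of e occur among assignments with n6 = 1:
  e=0: a=0, b=0, c=0, d=0, e=0, f=1
  e=1: a=0, b=0, c=0, d=0, e=1, f=0

either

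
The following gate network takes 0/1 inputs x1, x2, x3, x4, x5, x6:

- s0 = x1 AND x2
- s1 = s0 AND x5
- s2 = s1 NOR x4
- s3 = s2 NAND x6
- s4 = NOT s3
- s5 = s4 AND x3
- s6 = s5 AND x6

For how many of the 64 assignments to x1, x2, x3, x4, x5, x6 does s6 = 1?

7

s6 = s5 AND x6 must be 1, so both s5 = 1 and x6 = 1.
s5 = s4 AND x3 must be 1, so both s4 = 1 and x3 = 1.
s4 = NOT s3 must be 1, so s3 = 0.
Enumerating the 64 input combinations, 7 give s6 = 1 and 57 give s6 = 0.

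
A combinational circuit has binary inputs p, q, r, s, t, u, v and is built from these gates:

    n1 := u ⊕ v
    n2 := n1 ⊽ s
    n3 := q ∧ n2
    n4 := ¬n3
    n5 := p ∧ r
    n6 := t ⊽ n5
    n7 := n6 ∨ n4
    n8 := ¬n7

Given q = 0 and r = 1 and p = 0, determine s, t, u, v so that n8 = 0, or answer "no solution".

s=0, t=1, u=0, v=0

n8 = ¬n7 must be 0, so n7 = 1.
Check with q = 0 and r = 1 and p = 0 and s=0, t=1, u=0, v=0:
n1 = u ⊕ v = 0 ⊕ 0 = 0
n2 = n1 ⊽ s = 0 ⊽ 0 = 1
n3 = q ∧ n2 = 0 ∧ 1 = 0
n4 = ¬n3 = ¬0 = 1
n5 = p ∧ r = 0 ∧ 1 = 0
n6 = t ⊽ n5 = 1 ⊽ 0 = 0
n7 = n6 ∨ n4 = 0 ∨ 1 = 1
n8 = ¬n7 = ¬1 = 0
So n8 = 0.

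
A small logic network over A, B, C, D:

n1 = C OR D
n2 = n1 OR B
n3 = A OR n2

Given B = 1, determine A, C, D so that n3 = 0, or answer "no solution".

With B = 1 fixed, none of the 8 settings of A, C, D give n3 = 0.
For example, with A=0, C=0, D=0:
n1 = C OR D = 0 OR 0 = 0
n2 = n1 OR B = 0 OR 1 = 1
n3 = A OR n2 = 0 OR 1 = 1
giving n3 = 1 ≠ 0.

no solution exists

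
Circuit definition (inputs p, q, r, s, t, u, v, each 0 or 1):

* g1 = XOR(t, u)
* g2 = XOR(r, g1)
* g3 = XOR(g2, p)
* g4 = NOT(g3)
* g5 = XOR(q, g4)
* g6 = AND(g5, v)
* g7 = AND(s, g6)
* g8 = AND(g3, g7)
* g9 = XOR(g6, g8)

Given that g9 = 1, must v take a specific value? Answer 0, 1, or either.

1

g9 = XOR(g6, g8) must be 1, so g6 and g8 differ.
Every assignment with g9 = 1 has v = 1; there are 24 such assignment(s).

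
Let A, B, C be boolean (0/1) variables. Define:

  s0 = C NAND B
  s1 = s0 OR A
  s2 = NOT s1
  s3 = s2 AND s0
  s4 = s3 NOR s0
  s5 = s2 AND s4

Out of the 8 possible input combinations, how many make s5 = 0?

s5 = s2 AND s4 must be 0, so at least one of s2, s4 is 0.
Enumerating the 8 input combinations, 7 give s5 = 0 and 1 give s5 = 1.

7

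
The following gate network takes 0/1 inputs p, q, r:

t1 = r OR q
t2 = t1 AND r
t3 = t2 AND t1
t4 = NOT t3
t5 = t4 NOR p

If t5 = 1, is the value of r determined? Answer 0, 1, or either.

t5 = t4 NOR p must be 1, so both t4 = 0 and p = 0.
t4 = NOT t3 must be 0, so t3 = 1.
t3 = t2 AND t1 must be 1, so both t2 = 1 and t1 = 1.
Every assignment with t5 = 1 has r = 1; there are 2 such assignment(s).
  p=0, q=0, r=1
  p=0, q=1, r=1

1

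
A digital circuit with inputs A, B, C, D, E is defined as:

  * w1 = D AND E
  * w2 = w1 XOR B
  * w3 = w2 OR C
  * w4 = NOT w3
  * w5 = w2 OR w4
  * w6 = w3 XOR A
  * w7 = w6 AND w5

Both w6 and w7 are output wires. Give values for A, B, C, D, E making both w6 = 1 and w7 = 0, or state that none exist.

Check with A=0 B=0 C=1 D=0 E=1:
w1 = D AND E = 0 AND 1 = 0
w2 = w1 XOR B = 0 XOR 0 = 0
w3 = w2 OR C = 0 OR 1 = 1
w4 = NOT w3 = NOT 1 = 0
w5 = w2 OR w4 = 0 OR 0 = 0
w6 = w3 XOR A = 1 XOR 0 = 1
w7 = w6 AND w5 = 1 AND 0 = 0
So w6 = 1 and w7 = 0.

A=0 B=0 C=1 D=0 E=1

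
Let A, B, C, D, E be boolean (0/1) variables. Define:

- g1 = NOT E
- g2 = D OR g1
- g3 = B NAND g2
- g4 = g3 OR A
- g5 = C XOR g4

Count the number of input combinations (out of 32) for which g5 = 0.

16

g5 = C XOR g4 must be 0, so C and g4 are equal.
Enumerating the 32 input combinations, 16 give g5 = 0 and 16 give g5 = 1.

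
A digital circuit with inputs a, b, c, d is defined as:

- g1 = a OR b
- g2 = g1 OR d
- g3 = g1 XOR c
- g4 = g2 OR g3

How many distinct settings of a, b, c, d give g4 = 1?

15

g4 = g2 OR g3 must be 1, so at least one of g2, g3 is 1.
Enumerating the 16 input combinations, 15 give g4 = 1 and 1 give g4 = 0.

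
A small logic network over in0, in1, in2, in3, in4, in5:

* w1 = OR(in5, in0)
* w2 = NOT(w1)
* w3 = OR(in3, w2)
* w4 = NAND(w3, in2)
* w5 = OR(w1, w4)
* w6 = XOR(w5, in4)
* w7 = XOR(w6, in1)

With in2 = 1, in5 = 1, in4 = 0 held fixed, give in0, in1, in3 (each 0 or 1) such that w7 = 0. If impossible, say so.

w7 = XOR(w6, in1) must be 0, so w6 and in1 are equal.
Check with in2 = 1, in5 = 1, in4 = 0 and in0=0, in1=1, in3=0:
w1 = OR(in5, in0) = OR(1, 0) = 1
w2 = NOT(w1) = NOT 1 = 0
w3 = OR(in3, w2) = OR(0, 0) = 0
w4 = NAND(w3, in2) = NAND(0, 1) = 1
w5 = OR(w1, w4) = OR(1, 1) = 1
w6 = XOR(w5, in4) = XOR(1, 0) = 1
w7 = XOR(w6, in1) = XOR(1, 1) = 0
So w7 = 0.

in0=0, in1=1, in3=0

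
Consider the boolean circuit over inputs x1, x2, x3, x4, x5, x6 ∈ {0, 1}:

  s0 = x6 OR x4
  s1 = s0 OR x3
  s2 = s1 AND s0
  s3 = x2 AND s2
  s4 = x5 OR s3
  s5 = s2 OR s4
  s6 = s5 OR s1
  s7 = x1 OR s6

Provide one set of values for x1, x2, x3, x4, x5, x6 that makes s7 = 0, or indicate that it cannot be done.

x1=0 x2=1 x3=0 x4=0 x5=0 x6=0

s7 = x1 OR s6 must be 0, so both x1 = 0 and s6 = 0.
s6 = s5 OR s1 must be 0, so both s5 = 0 and s1 = 0.
s5 = s2 OR s4 must be 0, so both s2 = 0 and s4 = 0.
Check with x1=0 x2=1 x3=0 x4=0 x5=0 x6=0:
s0 = x6 OR x4 = 0 OR 0 = 0
s1 = s0 OR x3 = 0 OR 0 = 0
s2 = s1 AND s0 = 0 AND 0 = 0
s3 = x2 AND s2 = 1 AND 0 = 0
s4 = x5 OR s3 = 0 OR 0 = 0
s5 = s2 OR s4 = 0 OR 0 = 0
s6 = s5 OR s1 = 0 OR 0 = 0
s7 = x1 OR s6 = 0 OR 0 = 0
So s7 = 0 as required.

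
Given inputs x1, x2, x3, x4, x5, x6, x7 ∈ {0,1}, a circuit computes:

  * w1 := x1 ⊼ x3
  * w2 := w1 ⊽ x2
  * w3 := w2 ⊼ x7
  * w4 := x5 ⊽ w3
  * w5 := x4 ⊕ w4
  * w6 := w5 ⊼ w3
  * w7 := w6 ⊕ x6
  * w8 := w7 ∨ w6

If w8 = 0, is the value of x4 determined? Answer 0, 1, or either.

1

w8 = w7 ∨ w6 must be 0, so both w7 = 0 and w6 = 0.
w7 = w6 ⊕ x6 must be 0, so w6 and x6 are equal.
Every assignment with w8 = 0 has x4 = 1; there are 30 such assignment(s).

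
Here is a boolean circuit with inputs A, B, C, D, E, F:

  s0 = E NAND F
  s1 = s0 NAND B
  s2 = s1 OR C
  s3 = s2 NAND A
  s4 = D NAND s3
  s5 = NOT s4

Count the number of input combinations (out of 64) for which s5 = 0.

45

s5 = NOT s4 must be 0, so s4 = 1.
s4 = D NAND s3 must be 1, so at least one of D, s3 is 0.
Enumerating the 64 input combinations, 45 give s5 = 0 and 19 give s5 = 1.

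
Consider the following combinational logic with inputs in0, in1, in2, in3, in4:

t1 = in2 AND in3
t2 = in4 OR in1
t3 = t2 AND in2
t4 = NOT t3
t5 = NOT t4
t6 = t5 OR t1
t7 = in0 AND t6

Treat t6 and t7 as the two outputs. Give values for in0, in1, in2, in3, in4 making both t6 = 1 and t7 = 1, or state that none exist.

in0=1, in1=1, in2=1, in3=0, in4=1

Check with in0=1, in1=1, in2=1, in3=0, in4=1:
t1 = in2 AND in3 = 1 AND 0 = 0
t2 = in4 OR in1 = 1 OR 1 = 1
t3 = t2 AND in2 = 1 AND 1 = 1
t4 = NOT t3 = NOT 1 = 0
t5 = NOT t4 = NOT 0 = 1
t6 = t5 OR t1 = 1 OR 0 = 1
t7 = in0 AND t6 = 1 AND 1 = 1
So t6 = 1 and t7 = 1.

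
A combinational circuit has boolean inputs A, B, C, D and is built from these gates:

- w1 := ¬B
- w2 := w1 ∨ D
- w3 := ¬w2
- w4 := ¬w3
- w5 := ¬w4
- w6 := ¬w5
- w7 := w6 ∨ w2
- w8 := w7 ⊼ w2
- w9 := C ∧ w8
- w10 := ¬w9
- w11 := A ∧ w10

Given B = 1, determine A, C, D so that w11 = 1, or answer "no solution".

Check with B = 1 and A=1, C=1, D=1:
w1 = ¬B = ¬1 = 0
w2 = w1 ∨ D = 0 ∨ 1 = 1
w3 = ¬w2 = ¬1 = 0
w4 = ¬w3 = ¬0 = 1
w5 = ¬w4 = ¬1 = 0
w6 = ¬w5 = ¬0 = 1
w7 = w6 ∨ w2 = 1 ∨ 1 = 1
w8 = w7 ⊼ w2 = 1 ⊼ 1 = 0
w9 = C ∧ w8 = 1 ∧ 0 = 0
w10 = ¬w9 = ¬0 = 1
w11 = A ∧ w10 = 1 ∧ 1 = 1
So w11 = 1.

A=1 C=1 D=1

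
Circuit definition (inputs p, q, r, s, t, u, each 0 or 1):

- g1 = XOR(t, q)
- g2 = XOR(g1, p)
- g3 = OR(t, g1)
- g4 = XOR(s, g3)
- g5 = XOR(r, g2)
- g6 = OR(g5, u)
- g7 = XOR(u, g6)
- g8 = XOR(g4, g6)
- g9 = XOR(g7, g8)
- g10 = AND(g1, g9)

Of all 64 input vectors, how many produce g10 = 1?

16

g10 = AND(g1, g9) must be 1, so both g1 = 1 and g9 = 1.
g1 = XOR(t, q) must be 1, so t and q differ.
g9 = XOR(g7, g8) must be 1, so g7 and g8 differ.
Enumerating the 64 input combinations, 16 give g10 = 1 and 48 give g10 = 0.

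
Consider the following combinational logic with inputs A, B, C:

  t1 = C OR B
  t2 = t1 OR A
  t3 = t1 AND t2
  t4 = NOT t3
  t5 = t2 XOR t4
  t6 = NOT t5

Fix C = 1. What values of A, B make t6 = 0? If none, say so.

t6 = NOT t5 must be 0, so t5 = 1.
Check with C = 1 and A=0, B=0:
t1 = C OR B = 1 OR 0 = 1
t2 = t1 OR A = 1 OR 0 = 1
t3 = t1 AND t2 = 1 AND 1 = 1
t4 = NOT t3 = NOT 1 = 0
t5 = t2 XOR t4 = 1 XOR 0 = 1
t6 = NOT t5 = NOT 1 = 0
So t6 = 0.

A=0, B=0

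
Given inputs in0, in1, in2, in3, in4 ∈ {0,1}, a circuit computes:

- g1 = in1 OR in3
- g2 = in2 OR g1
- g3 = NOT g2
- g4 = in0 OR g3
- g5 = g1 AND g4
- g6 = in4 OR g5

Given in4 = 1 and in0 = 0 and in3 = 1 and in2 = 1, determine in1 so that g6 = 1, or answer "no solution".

g6 = in4 OR g5 must be 1, so at least one of in4, g5 is 1.
Check with in4 = 1 and in0 = 0 and in3 = 1 and in2 = 1 and in1=0:
g1 = in1 OR in3 = 0 OR 1 = 1
g2 = in2 OR g1 = 1 OR 1 = 1
g3 = NOT g2 = NOT 1 = 0
g4 = in0 OR g3 = 0 OR 0 = 0
g5 = g1 AND g4 = 1 AND 0 = 0
g6 = in4 OR g5 = 1 OR 0 = 1
So g6 = 1.

in1=0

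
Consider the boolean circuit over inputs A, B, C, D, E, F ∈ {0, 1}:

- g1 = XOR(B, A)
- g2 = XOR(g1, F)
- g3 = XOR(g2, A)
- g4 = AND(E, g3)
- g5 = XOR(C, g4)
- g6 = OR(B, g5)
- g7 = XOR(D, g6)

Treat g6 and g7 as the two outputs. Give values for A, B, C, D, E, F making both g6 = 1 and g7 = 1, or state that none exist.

Check with A=1, B=0, C=1, D=0, E=1, F=0:
g1 = XOR(B, A) = XOR(0, 1) = 1
g2 = XOR(g1, F) = XOR(1, 0) = 1
g3 = XOR(g2, A) = XOR(1, 1) = 0
g4 = AND(E, g3) = AND(1, 0) = 0
g5 = XOR(C, g4) = XOR(1, 0) = 1
g6 = OR(B, g5) = OR(0, 1) = 1
g7 = XOR(D, g6) = XOR(0, 1) = 1
So g6 = 1 and g7 = 1.

A=1, B=0, C=1, D=0, E=1, F=0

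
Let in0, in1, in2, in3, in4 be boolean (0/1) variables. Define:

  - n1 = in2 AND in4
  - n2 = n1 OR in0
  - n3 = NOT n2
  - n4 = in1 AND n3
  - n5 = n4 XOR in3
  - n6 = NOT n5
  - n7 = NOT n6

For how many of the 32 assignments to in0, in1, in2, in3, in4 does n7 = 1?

n7 = NOT n6 must be 1, so n6 = 0.
n6 = NOT n5 must be 0, so n5 = 1.
n5 = n4 XOR in3 must be 1, so n4 and in3 differ.
Enumerating the 32 input combinations, 16 give n7 = 1 and 16 give n7 = 0.

16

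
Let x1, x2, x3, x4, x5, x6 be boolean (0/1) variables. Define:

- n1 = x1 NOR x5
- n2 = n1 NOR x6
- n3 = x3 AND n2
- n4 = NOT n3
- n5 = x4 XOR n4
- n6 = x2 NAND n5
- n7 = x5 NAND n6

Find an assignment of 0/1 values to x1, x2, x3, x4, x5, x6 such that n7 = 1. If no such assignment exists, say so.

n7 = x5 NAND n6 must be 1, so at least one of x5, n6 is 0.
Check with x1=0 x2=1 x3=0 x4=1 x5=0 x6=0:
n1 = x1 NOR x5 = 0 NOR 0 = 1
n2 = n1 NOR x6 = 1 NOR 0 = 0
n3 = x3 AND n2 = 0 AND 0 = 0
n4 = NOT n3 = NOT 0 = 1
n5 = x4 XOR n4 = 1 XOR 1 = 0
n6 = x2 NAND n5 = 1 NAND 0 = 1
n7 = x5 NAND n6 = 0 NAND 1 = 1
So n7 = 1 as required.

x1=0 x2=1 x3=0 x4=1 x5=0 x6=0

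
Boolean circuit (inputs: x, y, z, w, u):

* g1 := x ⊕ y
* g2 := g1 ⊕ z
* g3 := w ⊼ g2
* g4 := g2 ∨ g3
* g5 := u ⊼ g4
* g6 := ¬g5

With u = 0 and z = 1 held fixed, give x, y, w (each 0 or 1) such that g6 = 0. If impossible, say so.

g6 = ¬g5 must be 0, so g5 = 1.
g5 = u ⊼ g4 must be 1, so at least one of u, g4 is 0.
Check with u = 0 and z = 1 and x=1, y=1, w=1:
g1 = x ⊕ y = 1 ⊕ 1 = 0
g2 = g1 ⊕ z = 0 ⊕ 1 = 1
g3 = w ⊼ g2 = 1 ⊼ 1 = 0
g4 = g2 ∨ g3 = 1 ∨ 0 = 1
g5 = u ⊼ g4 = 0 ⊼ 1 = 1
g6 = ¬g5 = ¬1 = 0
So g6 = 0.

x=1, y=1, w=1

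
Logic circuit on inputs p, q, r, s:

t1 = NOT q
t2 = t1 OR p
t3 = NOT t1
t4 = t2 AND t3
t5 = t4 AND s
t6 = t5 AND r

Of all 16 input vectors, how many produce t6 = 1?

1

t6 = t5 AND r must be 1, so both t5 = 1 and r = 1.
Satisfying assignments:
  p=1, q=1, r=1, s=1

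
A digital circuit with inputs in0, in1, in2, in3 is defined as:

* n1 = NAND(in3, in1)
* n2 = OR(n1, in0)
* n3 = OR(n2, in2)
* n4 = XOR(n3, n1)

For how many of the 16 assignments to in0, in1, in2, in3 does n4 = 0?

n4 = XOR(n3, n1) must be 0, so n3 and n1 are equal.
Enumerating the 16 input combinations, 13 give n4 = 0 and 3 give n4 = 1.

13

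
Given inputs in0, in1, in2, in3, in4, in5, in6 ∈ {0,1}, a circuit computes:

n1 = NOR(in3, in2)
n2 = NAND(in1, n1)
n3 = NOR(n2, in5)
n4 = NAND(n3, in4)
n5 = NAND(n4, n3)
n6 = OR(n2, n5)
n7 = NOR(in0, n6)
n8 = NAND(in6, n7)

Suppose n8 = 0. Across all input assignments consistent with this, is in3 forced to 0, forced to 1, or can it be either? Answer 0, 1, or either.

0

n8 = NAND(in6, n7) must be 0, so both in6 = 1 and n7 = 1.
n7 = NOR(in0, n6) must be 1, so both in0 = 0 and n6 = 0.
Every assignment with n8 = 0 has in3 = 0; there are 1 such assignment(s).
  in0=0, in1=1, in2=0, in3=0, in4=0, in5=0, in6=1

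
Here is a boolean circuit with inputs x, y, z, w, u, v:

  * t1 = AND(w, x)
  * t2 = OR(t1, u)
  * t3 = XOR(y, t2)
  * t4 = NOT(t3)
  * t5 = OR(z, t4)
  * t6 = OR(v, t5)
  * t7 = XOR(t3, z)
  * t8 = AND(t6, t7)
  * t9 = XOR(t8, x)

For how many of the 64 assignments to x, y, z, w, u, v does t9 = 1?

t9 = XOR(t8, x) must be 1, so t8 and x differ.
Enumerating the 64 input combinations, 32 give t9 = 1 and 32 give t9 = 0.

32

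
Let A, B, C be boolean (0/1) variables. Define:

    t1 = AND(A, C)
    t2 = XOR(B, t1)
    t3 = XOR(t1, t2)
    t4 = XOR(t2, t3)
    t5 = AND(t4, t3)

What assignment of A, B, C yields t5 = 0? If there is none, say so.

t5 = AND(t4, t3) must be 0, so at least one of t4, t3 is 0.
Check with A=0 B=0 C=1:
t1 = AND(A, C) = AND(0, 1) = 0
t2 = XOR(B, t1) = XOR(0, 0) = 0
t3 = XOR(t1, t2) = XOR(0, 0) = 0
t4 = XOR(t2, t3) = XOR(0, 0) = 0
t5 = AND(t4, t3) = AND(0, 0) = 0
So t5 = 0 as required.

A=0 B=0 C=1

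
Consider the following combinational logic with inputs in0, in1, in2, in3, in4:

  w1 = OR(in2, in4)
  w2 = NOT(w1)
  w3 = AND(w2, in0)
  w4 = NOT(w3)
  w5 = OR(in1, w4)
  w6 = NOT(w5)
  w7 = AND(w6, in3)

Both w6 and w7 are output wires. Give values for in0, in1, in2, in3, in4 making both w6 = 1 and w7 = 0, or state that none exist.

Check with in0=1, in1=0, in2=0, in3=0, in4=0:
w1 = OR(in2, in4) = OR(0, 0) = 0
w2 = NOT(w1) = NOT 0 = 1
w3 = AND(w2, in0) = AND(1, 1) = 1
w4 = NOT(w3) = NOT 1 = 0
w5 = OR(in1, w4) = OR(0, 0) = 0
w6 = NOT(w5) = NOT 0 = 1
w7 = AND(w6, in3) = AND(1, 0) = 0
So w6 = 1 and w7 = 0.

in0=1, in1=0, in2=0, in3=0, in4=0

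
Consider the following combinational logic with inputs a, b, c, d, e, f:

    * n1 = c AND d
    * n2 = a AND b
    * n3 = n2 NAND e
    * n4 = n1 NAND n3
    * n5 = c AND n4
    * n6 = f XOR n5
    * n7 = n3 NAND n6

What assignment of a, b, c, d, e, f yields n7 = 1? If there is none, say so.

a=1, b=0, c=1, d=0, e=1, f=1

n7 = n3 NAND n6 must be 1, so at least one of n3, n6 is 0.
Check with a=1, b=0, c=1, d=0, e=1, f=1:
n1 = c AND d = 1 AND 0 = 0
n2 = a AND b = 1 AND 0 = 0
n3 = n2 NAND e = 0 NAND 1 = 1
n4 = n1 NAND n3 = 0 NAND 1 = 1
n5 = c AND n4 = 1 AND 1 = 1
n6 = f XOR n5 = 1 XOR 1 = 0
n7 = n3 NAND n6 = 1 NAND 0 = 1
So n7 = 1 as required.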